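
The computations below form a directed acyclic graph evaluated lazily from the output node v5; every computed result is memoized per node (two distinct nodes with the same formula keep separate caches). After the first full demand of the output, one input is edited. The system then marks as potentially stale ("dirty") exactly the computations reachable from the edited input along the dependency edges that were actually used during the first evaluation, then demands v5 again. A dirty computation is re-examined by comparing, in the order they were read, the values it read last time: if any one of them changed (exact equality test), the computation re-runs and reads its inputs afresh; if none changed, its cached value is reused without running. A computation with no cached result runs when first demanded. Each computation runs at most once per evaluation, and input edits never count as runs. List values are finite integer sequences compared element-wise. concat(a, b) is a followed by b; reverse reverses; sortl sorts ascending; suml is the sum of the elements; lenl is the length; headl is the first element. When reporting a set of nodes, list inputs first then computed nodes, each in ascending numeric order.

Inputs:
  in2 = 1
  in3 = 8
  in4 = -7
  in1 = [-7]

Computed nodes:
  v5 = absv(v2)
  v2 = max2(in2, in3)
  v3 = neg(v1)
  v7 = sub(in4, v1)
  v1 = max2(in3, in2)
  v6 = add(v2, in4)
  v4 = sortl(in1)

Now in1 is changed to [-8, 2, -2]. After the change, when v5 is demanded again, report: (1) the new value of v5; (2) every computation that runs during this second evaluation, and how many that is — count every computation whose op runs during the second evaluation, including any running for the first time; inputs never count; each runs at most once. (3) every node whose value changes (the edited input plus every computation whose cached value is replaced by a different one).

First demand of the output computes:
  v2 = max2(1, 8) = 8
  v5 = absv(8) = 8

After the edit, cleaning proceeds:
  in1 only reaches undemanded nodes; the second demand re-runs nothing.

Note the shortcut — in1 feeds only undemanded nodes, so no recomputation happens.

Demanding v5 again yields 8.
0 computations run: none.
The nodes whose values change: in1.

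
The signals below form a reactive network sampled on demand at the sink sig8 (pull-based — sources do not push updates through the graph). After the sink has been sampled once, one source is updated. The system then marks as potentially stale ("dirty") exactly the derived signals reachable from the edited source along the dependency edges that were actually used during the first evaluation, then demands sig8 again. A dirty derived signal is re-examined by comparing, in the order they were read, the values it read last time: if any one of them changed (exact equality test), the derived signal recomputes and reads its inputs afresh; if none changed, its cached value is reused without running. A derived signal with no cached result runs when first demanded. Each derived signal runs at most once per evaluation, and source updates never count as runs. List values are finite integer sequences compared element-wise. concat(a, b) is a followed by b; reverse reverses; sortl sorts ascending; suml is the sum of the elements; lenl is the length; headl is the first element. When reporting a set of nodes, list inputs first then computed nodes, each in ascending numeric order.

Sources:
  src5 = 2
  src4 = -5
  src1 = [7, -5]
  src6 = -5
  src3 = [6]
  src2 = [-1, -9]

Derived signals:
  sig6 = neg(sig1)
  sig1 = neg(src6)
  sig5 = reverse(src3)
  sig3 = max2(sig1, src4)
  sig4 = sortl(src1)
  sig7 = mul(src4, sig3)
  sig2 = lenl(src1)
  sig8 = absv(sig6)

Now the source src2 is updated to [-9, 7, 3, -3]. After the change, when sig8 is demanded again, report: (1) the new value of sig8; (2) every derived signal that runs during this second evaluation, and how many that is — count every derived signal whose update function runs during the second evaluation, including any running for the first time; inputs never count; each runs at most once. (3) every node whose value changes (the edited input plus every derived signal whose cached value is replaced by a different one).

sig8 now evaluates to 5.
Run set: none (0 run).
Changed values: src2.
The important point: nothing the output needs ever reads src2, so the edit is invisible to it.

Initial pass — values computed on the first demand:
  sig1 = neg(-5) = 5
  sig6 = neg(5) = -5
  sig8 = absv(-5) = 5

Second demand — change propagation:
  no demanded computation ever read src2, so the edit dirties nothing and nothing runs.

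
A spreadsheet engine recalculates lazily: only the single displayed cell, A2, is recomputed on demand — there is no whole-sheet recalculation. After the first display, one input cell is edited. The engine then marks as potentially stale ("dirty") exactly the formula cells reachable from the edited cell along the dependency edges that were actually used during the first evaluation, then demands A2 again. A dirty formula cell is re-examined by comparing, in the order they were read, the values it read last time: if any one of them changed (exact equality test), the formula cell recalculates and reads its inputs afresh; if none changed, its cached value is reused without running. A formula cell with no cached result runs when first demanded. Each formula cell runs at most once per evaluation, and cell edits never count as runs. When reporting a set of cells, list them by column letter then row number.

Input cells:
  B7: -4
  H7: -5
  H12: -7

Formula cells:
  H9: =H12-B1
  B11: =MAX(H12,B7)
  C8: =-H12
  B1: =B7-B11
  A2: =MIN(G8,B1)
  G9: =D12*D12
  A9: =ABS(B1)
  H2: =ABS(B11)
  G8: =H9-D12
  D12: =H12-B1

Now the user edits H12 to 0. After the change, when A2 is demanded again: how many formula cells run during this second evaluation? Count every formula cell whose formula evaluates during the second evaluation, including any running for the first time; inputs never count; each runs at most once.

Formula cells that run: A2, B1, B11, D12, G8, H9 — 6 in total.

First evaluation (everything demanded from the output):
  B11 = MAX(-7, -4) = -4
  B1 = -4 - -4 = 0
  D12 = -7 - 0 = -7
  H9 = -7 - 0 = -7
  G8 = -7 - -7 = 0
  A2 = MIN(0, 0) = 0

Propagation after the edit:
  B11: runs — H12 -7->0; result 0.
  B1: runs — B11 -4->0; result -4.
  D12: runs — H12 -7->0; B1 0->-4; result 4.
  H9: runs — H12 -7->0; B1 0->-4; result 4.
  G8: runs — H9 -7->4; D12 -7->4; result 0 (same value as before).
  A2: runs — B1 0->-4; result -4.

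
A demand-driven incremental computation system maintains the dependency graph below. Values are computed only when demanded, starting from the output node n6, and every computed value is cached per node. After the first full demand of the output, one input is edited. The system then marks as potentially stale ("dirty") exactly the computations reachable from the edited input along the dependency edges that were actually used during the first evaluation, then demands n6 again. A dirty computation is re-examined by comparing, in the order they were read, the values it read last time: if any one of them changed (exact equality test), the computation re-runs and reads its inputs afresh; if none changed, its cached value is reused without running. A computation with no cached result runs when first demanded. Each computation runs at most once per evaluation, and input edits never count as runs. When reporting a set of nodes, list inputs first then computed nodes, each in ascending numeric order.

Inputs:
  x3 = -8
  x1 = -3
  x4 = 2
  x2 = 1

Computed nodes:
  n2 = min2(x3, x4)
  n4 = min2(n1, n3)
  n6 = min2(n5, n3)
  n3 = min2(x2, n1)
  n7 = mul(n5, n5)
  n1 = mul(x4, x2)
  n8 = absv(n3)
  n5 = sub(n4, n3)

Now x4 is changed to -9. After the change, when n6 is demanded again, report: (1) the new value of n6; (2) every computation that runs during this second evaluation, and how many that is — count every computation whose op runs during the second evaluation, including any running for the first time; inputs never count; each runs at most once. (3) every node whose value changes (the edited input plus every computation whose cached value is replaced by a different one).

New value of n6: -9.
Computations that run: n1, n3, n4, n5, n6 — 5 in total.
Values that change: x4, n1, n3, n4, n6.

First evaluation (everything demanded from the output):
  n1 = mul(2, 1) = 2
  n3 = min2(1, 2) = 1
  n4 = min2(2, 1) = 1
  n5 = sub(1, 1) = 0
  n6 = min2(0, 1) = 0

Propagation after the edit:
  n1: runs — x4 2->-9; result -9.
  n3: runs — n1 2->-9; result -9.
  n4: runs — n1 2->-9; n3 1->-9; result -9.
  n5: runs — n4 1->-9; n3 1->-9; result 0 (same value as before).
  n6: runs — n3 1->-9; result -9.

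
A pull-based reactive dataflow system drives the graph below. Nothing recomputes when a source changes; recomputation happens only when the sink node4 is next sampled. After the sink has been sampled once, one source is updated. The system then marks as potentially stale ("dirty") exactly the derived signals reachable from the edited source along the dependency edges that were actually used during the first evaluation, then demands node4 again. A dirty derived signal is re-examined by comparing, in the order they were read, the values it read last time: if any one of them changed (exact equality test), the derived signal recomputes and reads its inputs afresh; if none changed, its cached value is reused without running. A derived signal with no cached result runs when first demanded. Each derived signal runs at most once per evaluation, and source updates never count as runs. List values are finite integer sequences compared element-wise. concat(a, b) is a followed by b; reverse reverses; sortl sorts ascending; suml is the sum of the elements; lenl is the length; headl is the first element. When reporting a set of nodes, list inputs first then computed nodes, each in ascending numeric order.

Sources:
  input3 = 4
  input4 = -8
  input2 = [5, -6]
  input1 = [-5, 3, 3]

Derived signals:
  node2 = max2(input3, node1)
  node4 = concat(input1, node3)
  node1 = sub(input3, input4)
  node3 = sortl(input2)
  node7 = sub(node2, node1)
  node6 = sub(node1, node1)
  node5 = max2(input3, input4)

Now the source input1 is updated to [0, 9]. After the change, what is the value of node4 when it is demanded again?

First evaluation (everything demanded from the output):
  node3 = sortl([5, -6]) = [-6, 5]
  node4 = concat([-5, 3, 3], [-6, 5]) = [-5, 3, 3, -6, 5]

Propagation after the edit:
  node4: runs — input1 [-5, 3, 3]->[0, 9]; result [0, 9, -6, 5].

New value of node4: [0, 9, -6, 5].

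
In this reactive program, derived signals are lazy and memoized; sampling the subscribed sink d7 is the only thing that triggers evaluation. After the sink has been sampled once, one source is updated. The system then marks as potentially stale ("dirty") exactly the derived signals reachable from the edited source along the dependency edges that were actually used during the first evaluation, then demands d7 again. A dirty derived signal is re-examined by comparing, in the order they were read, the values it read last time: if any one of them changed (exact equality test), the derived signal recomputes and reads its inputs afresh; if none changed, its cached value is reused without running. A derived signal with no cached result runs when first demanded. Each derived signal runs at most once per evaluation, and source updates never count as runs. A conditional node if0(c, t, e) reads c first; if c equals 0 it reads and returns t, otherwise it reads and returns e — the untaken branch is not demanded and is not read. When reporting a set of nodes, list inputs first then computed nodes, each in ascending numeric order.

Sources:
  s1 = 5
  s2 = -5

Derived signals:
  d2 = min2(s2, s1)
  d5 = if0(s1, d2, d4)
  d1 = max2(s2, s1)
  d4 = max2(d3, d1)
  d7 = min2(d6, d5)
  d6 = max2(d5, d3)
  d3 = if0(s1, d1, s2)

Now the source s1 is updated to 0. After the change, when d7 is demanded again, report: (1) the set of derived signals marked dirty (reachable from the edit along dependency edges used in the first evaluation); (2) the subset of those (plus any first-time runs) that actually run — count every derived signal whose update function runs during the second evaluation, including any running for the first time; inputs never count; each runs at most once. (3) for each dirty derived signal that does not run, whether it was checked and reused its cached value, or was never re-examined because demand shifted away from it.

The edit dirties: d1, d3, d4, d5, d6, d7.
6 derived signals run: d1, d2, d3, d5, d6, d7.
Unvisited dirty nodes (no longer demanded): d4.
Note the branch switch — demand abandons d4, which is never re-examined.

First demand of the output computes:
  d1 = max2(-5, 5) = 5
  d3 = if0(s1=5 -> else branch s2) = -5
  d4 = max2(-5, 5) = 5
  d5 = if0(s1=5 -> else branch d4) = 5
  d6 = max2(5, -5) = 5
  d7 = min2(5, 5) = 5

After the edit, cleaning proceeds:
  d1: a read changed (s1 5->0) — executes, giving 0.
  d2: had never run; runs now, result -5.
  d3: a read changed (s1 5->0) — executes, giving 0.
  d4: stays stale; no demand reaches it after the flip.
  d5: a read changed (s1 5->0) — executes, giving -5.
  d6: a read changed (d5 5->-5; d3 -5->0) — executes, giving 0.
  d7: a read changed (d6 5->0; d5 5->-5) — executes, giving -5.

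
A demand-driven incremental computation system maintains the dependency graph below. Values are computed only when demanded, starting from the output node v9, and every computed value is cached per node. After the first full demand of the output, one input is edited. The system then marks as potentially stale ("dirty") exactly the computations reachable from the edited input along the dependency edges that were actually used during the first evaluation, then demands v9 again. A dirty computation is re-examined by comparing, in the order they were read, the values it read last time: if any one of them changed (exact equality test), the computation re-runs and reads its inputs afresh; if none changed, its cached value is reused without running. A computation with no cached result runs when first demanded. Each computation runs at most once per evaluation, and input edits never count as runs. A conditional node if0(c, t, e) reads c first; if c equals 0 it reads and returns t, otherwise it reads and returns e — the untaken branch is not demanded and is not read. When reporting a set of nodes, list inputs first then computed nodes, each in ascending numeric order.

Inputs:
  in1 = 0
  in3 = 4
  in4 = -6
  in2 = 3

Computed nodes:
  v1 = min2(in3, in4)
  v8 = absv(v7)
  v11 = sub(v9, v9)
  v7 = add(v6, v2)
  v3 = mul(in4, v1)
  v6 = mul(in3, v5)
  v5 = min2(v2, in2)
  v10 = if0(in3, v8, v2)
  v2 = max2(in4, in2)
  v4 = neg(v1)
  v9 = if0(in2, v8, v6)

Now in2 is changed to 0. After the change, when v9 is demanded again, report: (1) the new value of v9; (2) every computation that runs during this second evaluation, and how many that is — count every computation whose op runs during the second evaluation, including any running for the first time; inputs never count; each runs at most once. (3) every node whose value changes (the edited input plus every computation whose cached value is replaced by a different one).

New value of v9: 0.
Computations that run: v2, v5, v6, v7, v8, v9 — 6 in total.
Values that change: in2, v2, v5, v6, v9.
Key observation: a condition flipped, so demand reaches new nodes — v7, v8 run for the first time.

First evaluation (everything demanded from the output):
  v2 = max2(-6, 3) = 3
  v5 = min2(3, 3) = 3
  v6 = mul(4, 3) = 12
  v9 = if0(in2=3 -> else branch v6) = 12

Propagation after the edit:
  v2: runs — in2 3->0; result 0.
  v5: runs — v2 3->0; in2 3->0; result 0.
  v6: runs — v5 3->0; result 0.
  v7: demanded for the first time — runs, produces 0.
  v8: demanded for the first time — runs, produces 0.
  v9: runs — in2 3->0; v6 12->0; result 0.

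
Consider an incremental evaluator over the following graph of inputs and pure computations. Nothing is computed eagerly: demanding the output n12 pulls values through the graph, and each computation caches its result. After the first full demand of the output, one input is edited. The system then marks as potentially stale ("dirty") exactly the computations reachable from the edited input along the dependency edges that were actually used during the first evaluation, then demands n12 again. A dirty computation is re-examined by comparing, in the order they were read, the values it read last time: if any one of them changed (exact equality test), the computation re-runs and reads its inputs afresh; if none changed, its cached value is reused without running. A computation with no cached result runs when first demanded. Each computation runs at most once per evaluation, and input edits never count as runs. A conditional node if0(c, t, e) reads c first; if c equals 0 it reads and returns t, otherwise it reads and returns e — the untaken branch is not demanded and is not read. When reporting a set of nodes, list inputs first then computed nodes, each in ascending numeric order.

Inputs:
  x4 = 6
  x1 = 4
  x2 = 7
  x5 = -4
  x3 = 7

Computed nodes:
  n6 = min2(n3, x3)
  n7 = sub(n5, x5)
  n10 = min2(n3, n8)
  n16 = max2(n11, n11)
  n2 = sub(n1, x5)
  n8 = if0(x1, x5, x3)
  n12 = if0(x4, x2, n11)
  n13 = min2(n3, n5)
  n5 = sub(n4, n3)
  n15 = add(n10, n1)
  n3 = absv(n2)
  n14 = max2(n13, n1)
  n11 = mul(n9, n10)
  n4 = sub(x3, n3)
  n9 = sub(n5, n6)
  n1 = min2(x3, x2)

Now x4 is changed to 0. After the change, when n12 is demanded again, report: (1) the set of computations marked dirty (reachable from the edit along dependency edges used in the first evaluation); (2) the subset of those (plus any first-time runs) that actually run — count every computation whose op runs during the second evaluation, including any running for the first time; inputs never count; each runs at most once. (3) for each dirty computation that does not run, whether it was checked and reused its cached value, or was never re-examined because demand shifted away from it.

Initial pass — values computed on the first demand:
  n1 = min2(7, 7) = 7
  n2 = sub(7, -4) = 11
  n3 = absv(11) = 11
  n4 = sub(7, 11) = -4
  n5 = sub(-4, 11) = -15
  n6 = min2(11, 7) = 7
  n8 = if0(x1=4 -> else branch x3) = 7
  n9 = sub(-15, 7) = -22
  n10 = min2(11, 7) = 7
  n11 = mul(-22, 7) = -154
  n12 = if0(x4=6 -> else branch n11) = -154

Second demand — change propagation:
  n12: re-runs because x4 6->0; new result 7.

Dirty set: n12.
Run set: n12 (1 run).
All dirty computations ended up running.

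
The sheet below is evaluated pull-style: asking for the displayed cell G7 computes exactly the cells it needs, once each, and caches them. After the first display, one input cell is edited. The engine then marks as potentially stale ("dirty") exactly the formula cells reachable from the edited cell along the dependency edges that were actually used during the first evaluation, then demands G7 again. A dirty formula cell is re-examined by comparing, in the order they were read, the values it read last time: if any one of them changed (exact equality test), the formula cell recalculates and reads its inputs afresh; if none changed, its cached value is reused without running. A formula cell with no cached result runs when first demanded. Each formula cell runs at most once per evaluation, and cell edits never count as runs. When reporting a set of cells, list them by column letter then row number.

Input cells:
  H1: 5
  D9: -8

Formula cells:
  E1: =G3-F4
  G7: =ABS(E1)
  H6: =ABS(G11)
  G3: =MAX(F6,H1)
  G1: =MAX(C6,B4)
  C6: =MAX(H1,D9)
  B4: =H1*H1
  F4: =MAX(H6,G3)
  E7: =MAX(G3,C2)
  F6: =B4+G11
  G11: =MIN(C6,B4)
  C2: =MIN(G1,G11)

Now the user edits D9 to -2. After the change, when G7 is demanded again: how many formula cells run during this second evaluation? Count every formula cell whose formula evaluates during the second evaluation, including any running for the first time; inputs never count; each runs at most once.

1 formula cells run: C6.
Note the absorption at C6: it re-runs yet its value is the same, leaving the output's value untouched.

First demand of the output computes:
  B4 = 5 * 5 = 25
  C6 = MAX(5, -8) = 5
  G11 = MIN(5, 25) = 5
  F6 = 25 + 5 = 30
  G3 = MAX(30, 5) = 30
  H6 = ABS(5) = 5
  F4 = MAX(5, 30) = 30
  E1 = 30 - 30 = 0
  G7 = ABS(0) = 0

After the edit, cleaning proceeds:
  C6: a read changed (D9 -8->-2) — executes, giving 5 — identical to its old value.
  G11: dirty, but its reads are unchanged (C6 unchanged, B4 unchanged); cached 5 stands.
  F6: dirty, but its reads are unchanged (B4 unchanged, G11 unchanged); cached 30 stands.
  G3: dirty, but its reads are unchanged (F6 unchanged, H1 unchanged); cached 30 stands.
  H6: dirty, but its reads are unchanged (G11 unchanged); cached 5 stands.
  F4: dirty, but its reads are unchanged (H6 unchanged, G3 unchanged); cached 30 stands.
  E1: dirty, but its reads are unchanged (G3 unchanged, F4 unchanged); cached 0 stands.
  G7: dirty, but its reads are unchanged (E1 unchanged); cached 0 stands.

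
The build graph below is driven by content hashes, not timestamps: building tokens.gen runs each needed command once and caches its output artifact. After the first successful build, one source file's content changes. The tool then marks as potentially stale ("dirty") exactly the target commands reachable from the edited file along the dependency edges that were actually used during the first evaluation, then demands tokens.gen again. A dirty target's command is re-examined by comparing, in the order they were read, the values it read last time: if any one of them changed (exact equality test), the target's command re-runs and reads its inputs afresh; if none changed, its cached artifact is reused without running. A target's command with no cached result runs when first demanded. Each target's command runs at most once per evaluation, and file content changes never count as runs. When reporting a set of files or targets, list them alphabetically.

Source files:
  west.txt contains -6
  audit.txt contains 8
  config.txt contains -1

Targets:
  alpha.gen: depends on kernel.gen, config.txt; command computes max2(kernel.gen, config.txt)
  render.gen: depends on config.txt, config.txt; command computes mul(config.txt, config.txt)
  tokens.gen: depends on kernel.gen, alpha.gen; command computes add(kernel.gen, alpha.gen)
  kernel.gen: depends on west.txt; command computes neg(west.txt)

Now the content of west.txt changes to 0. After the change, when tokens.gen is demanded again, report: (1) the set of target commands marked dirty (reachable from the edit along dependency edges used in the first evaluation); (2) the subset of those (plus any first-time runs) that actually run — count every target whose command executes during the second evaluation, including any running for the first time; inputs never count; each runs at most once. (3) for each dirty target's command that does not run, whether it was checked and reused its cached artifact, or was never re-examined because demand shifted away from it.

Dirty set: alpha.gen, kernel.gen, tokens.gen.
Run set: alpha.gen, kernel.gen, tokens.gen (3 run).
All dirty target commands ended up running.

Initial pass — values computed on the first demand:
  kernel.gen = neg(-6) = 6
  alpha.gen = max2(6, -1) = 6
  tokens.gen = add(6, 6) = 12

Second demand — change propagation:
  kernel.gen: re-runs because west.txt -6->0; new result 0.
  alpha.gen: re-runs because kernel.gen 6->0; new result 0.
  tokens.gen: re-runs because kernel.gen 6->0; alpha.gen 6->0; new result 0.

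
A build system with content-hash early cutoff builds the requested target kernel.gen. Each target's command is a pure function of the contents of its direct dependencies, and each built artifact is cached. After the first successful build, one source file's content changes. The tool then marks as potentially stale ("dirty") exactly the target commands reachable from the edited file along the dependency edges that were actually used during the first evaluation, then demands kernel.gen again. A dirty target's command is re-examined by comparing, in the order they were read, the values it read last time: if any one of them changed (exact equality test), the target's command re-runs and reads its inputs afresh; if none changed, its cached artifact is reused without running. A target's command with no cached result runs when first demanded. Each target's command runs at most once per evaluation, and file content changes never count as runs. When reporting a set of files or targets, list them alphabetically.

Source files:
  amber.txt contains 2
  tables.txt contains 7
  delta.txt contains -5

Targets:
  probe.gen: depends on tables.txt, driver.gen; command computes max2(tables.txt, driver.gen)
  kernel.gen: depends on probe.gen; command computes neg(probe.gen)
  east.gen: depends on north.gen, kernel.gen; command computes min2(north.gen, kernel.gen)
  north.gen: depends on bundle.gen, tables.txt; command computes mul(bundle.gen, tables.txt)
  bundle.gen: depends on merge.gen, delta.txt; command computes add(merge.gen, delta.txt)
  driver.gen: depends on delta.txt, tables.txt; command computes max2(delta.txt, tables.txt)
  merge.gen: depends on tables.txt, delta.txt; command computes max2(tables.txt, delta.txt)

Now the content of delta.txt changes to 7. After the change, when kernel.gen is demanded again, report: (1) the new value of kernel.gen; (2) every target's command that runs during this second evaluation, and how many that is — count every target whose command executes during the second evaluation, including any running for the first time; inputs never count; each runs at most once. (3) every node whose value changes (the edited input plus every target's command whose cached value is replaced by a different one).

First evaluation (everything demanded from the output):
  driver.gen = max2(-5, 7) = 7
  probe.gen = max2(7, 7) = 7
  kernel.gen = neg(7) = -7

Propagation after the edit:
  driver.gen: runs — delta.txt -5->7; result 7 (same value as before).
  probe.gen: checked — values it read are unchanged (tables.txt unchanged, driver.gen unchanged); reused cached 7 without running.
  kernel.gen: checked — values it read are unchanged (probe.gen unchanged); reused cached -7 without running.

Key observation: the change is absorbed at driver.gen — it re-runs but produces the same value, and the output's value is unchanged.

New value of kernel.gen: -7.
Target commands that run: driver.gen — 1 in total.
Values that change: delta.txt.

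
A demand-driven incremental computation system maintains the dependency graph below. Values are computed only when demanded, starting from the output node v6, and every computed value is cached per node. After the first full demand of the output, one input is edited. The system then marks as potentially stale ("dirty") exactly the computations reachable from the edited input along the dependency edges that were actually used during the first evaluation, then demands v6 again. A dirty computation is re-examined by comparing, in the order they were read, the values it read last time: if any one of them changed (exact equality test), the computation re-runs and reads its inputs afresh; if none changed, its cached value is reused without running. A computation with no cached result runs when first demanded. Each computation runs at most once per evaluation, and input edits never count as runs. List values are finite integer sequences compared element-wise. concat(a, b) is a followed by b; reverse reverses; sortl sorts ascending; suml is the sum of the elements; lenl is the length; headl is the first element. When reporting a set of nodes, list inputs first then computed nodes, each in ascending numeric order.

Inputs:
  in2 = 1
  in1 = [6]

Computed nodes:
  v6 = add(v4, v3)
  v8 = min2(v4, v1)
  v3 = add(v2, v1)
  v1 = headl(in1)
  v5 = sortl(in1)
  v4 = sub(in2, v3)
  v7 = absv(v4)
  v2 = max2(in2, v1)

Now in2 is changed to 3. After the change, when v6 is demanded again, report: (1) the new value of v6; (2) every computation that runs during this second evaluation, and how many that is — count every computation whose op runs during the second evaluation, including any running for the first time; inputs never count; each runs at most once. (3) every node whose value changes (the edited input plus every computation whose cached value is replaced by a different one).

First evaluation (everything demanded from the output):
  v1 = headl([6]) = 6
  v2 = max2(1, 6) = 6
  v3 = add(6, 6) = 12
  v4 = sub(1, 12) = -11
  v6 = add(-11, 12) = 1

Propagation after the edit:
  v2: runs — in2 1->3; result 6 (same value as before).
  v3: checked — values it read are unchanged (v2 unchanged, v1 unchanged); reused cached 12 without running.
  v4: runs — in2 1->3; result -9.
  v6: runs — v4 -11->-9; result 3.

Key observation: the cutoff stops propagation at v3 — its inputs' values are unchanged, so it reuses its cache.

New value of v6: 3.
Computations that run: v2, v4, v6 — 3 in total.
Values that change: in2, v4, v6.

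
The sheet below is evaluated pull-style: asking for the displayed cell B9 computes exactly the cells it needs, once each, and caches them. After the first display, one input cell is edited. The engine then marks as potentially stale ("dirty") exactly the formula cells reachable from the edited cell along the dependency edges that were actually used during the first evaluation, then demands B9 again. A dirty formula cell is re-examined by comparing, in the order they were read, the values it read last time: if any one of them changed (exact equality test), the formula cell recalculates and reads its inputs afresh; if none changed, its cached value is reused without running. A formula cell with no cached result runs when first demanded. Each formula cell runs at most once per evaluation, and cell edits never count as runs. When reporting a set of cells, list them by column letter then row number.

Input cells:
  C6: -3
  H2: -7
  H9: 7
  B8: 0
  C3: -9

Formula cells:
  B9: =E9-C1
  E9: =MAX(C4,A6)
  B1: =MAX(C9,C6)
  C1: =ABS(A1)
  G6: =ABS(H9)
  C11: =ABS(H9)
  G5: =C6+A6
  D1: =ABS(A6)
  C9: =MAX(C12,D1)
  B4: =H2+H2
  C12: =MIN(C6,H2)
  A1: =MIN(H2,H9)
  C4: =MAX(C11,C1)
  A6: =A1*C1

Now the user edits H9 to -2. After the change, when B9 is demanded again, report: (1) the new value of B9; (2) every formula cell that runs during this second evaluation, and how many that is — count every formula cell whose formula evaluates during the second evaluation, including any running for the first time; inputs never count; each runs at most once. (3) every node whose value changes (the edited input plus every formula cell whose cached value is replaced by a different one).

First demand of the output computes:
  A1 = MIN(-7, 7) = -7
  C1 = ABS(-7) = 7
  A6 = -7 * 7 = -49
  C11 = ABS(7) = 7
  C4 = MAX(7, 7) = 7
  E9 = MAX(7, -49) = 7
  B9 = 7 - 7 = 0

After the edit, cleaning proceeds:
  A1: a read changed (H9 7->-2) — executes, giving -7 — identical to its old value.
  C1: dirty, but its reads are unchanged (A1 unchanged); cached 7 stands.
  A6: dirty, but its reads are unchanged (A1 unchanged, C1 unchanged); cached -49 stands.
  C11: a read changed (H9 7->-2) — executes, giving 2.
  C4: a read changed (C11 7->2) — executes, giving 7 — identical to its old value.
  E9: dirty, but its reads are unchanged (C4 unchanged, A6 unchanged); cached 7 stands.
  B9: dirty, but its reads are unchanged (E9 unchanged, C1 unchanged); cached 0 stands.

Note where the cutoff bites: C1 is checked, finds nothing changed, and keeps its cache.

Demanding B9 again yields 0.
3 formula cells run: A1, C4, C11.
The nodes whose values change: C11, H9.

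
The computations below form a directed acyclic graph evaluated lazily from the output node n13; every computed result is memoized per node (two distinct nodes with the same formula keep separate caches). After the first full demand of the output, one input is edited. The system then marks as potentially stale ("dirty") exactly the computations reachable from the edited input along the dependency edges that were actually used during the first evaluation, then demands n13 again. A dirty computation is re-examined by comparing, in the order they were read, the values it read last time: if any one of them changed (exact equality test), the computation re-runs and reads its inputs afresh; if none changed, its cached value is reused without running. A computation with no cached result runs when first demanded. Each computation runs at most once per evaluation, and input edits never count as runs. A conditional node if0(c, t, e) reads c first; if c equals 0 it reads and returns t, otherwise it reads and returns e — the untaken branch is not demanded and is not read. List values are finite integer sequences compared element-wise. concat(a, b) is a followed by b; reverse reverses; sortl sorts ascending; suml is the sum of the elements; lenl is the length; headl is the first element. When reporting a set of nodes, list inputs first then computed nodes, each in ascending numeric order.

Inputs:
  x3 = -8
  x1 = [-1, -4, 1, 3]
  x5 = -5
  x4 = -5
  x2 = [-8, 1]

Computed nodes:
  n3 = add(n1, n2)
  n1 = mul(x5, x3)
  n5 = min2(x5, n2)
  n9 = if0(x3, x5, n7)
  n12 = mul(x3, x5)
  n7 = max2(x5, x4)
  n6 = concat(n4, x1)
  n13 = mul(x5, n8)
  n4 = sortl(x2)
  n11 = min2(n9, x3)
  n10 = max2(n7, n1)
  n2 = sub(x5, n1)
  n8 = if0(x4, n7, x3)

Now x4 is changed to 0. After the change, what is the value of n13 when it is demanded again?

Demanding n13 again yields 0.
Note the branch switch — n7 had no cache and runs now for the first time.

First demand of the output computes:
  n8 = if0(x4=-5 -> else branch x3) = -8
  n13 = mul(-5, -8) = 40

After the edit, cleaning proceeds:
  n7: had never run; runs now, result 0.
  n8: a read changed (x4 -5->0) — executes, giving 0.
  n13: a read changed (n8 -8->0) — executes, giving 0.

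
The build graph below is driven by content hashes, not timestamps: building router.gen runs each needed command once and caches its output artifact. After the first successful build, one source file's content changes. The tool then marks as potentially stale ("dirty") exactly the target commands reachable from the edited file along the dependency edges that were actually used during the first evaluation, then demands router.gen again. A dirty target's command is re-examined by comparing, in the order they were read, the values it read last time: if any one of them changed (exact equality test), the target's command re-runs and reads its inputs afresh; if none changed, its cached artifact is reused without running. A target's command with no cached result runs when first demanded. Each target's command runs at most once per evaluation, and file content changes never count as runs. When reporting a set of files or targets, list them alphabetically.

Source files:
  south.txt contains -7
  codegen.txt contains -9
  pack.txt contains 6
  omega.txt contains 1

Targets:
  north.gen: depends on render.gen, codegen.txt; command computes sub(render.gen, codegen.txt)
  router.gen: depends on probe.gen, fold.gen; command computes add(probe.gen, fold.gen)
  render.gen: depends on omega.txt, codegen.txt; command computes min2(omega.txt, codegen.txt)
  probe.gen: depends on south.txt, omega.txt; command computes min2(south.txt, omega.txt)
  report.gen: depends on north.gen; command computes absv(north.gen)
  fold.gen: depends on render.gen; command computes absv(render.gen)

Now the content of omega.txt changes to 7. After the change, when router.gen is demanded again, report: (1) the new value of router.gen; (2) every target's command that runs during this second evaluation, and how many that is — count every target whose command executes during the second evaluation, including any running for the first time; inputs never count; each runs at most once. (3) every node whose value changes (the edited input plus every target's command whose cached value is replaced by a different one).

router.gen now evaluates to 2.
Run set: probe.gen, render.gen (2 run).
Changed values: omega.txt.
The important point: at fold.gen every value read last time is unchanged, so the dirty flag clears without a run.

Initial pass — values computed on the first demand:
  probe.gen = min2(-7, 1) = -7
  render.gen = min2(1, -9) = -9
  fold.gen = absv(-9) = 9
  router.gen = add(-7, 9) = 2

Second demand — change propagation:
  probe.gen: re-runs because omega.txt 1->7; new result -7 (unchanged).
  render.gen: re-runs because omega.txt 1->7; new result -9 (unchanged).
  fold.gen: re-examined; everything it read last time is the same (render.gen unchanged) — cache 9 kept, no run.
  router.gen: re-examined; everything it read last time is the same (probe.gen unchanged, fold.gen unchanged) — cache 2 kept, no run.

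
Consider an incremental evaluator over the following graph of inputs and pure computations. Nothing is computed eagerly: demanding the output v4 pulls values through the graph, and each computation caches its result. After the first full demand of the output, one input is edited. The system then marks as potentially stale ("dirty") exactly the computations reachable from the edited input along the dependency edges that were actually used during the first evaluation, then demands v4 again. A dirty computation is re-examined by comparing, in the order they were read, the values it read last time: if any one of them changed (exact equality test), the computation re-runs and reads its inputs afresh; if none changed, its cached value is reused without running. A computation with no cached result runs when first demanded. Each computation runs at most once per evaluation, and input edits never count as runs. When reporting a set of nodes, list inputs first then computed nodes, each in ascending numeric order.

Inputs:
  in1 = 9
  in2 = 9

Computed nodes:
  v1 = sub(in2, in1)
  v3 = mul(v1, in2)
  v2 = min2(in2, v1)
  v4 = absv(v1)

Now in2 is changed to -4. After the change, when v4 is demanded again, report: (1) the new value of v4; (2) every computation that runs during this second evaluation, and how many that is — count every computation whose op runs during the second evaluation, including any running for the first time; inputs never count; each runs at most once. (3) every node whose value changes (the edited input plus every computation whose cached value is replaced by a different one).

v4 now evaluates to 13.
Run set: v1, v4 (2 run).
Changed values: in2, v1, v4.

Initial pass — values computed on the first demand:
  v1 = sub(9, 9) = 0
  v4 = absv(0) = 0

Second demand — change propagation:
  v1: re-runs because in2 9->-4; new result -13.
  v4: re-runs because v1 0->-13; new result 13.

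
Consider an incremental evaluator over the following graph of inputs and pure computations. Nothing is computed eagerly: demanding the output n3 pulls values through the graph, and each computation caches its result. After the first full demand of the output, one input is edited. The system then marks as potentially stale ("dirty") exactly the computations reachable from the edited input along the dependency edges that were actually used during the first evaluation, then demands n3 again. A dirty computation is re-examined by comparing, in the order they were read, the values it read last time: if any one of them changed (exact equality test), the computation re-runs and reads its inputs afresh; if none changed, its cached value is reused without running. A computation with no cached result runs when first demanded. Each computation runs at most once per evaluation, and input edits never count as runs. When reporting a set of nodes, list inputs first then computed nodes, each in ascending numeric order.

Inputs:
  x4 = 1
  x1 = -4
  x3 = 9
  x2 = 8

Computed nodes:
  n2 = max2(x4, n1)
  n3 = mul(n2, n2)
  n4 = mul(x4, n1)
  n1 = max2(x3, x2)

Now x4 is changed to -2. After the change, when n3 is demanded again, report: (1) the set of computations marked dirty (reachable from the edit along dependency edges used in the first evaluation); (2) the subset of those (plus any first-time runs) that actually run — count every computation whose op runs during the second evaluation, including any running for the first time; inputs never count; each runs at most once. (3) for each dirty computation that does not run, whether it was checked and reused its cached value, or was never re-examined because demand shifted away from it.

Dirty set: n2, n3.
Run set: n2 (1 run).
Re-examined without running (cache reused): n3.
The important point: n2 recomputes to an identical value, and the output ends up unchanged.

Initial pass — values computed on the first demand:
  n1 = max2(9, 8) = 9
  n2 = max2(1, 9) = 9
  n3 = mul(9, 9) = 81

Second demand — change propagation:
  n2: re-runs because x4 1->-2; new result 9 (unchanged).
  n3: re-examined; everything it read last time is the same (n2 unchanged, n2 unchanged) — cache 81 kept, no run.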